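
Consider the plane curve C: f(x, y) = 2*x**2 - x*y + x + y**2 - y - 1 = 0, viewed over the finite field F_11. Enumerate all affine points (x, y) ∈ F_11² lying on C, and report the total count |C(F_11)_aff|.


Affine F_11-points: {(0, 4), (0, 8), (6, 0), (6, 7), (7, 4), (8, 2), (8, 7), (9, 2), (9, 8), (10, 0)}; count = 10.

For each of the 121 pairs (x, y) ∈ F_11², evaluate f(x, y) mod 11. Record the zeros.
  x = 0: [0↦10, 1↦10, 2↦1, 3↦5, 4↦0, 5↦8, 6↦7, 7↦8, 8↦0, 9↦5, 10↦1]  zeros at y ∈ {4, 8}
  x = 1: [0↦2, 1↦1, 2↦2, 3↦5, 4↦10, 5↦6, 6↦4, 7↦4, 8↦6, 9↦10, 10↦5]  zeros at y ∈ ∅
  x = 2: [0↦9, 1↦7, 2↦7, 3↦9, 4↦2, 5↦8, 6↦5, 7↦4, 8↦5, 9↦8, 10↦2]  zeros at y ∈ ∅
  x = 3: [0↦9, 1↦6, 2↦5, 3↦6, 4↦9, 5↦3, 6↦10, 7↦8, 8↦8, 9↦10, 10↦3]  zeros at y ∈ ∅
  x = 4: [0↦2, 1↦9, 2↦7, 3↦7, 4↦9, 5↦2, 6↦8, 7↦5, 8↦4, 9↦5, 10↦8]  zeros at y ∈ ∅
  x = 5: [0↦10, 1↦5, 2↦2, 3↦1, 4↦2, 5↦5, 6↦10, 7↦6, 8↦4, 9↦4, 10↦6]  zeros at y ∈ ∅
  x = 6: [0↦0, 1↦5, 2↦1, 3↦10, 4↦10, 5↦1, 6↦5, 7↦0, 8↦8, 9↦7, 10↦8]  zeros at y ∈ {0, 7}
  x = 7: [0↦5, 1↦9, 2↦4, 3↦1, 4↦0, 5↦1, 6↦4, 7↦9, 8↦5, 9↦3, 10↦3]  zeros at y ∈ {4}
  x = 8: [0↦3, 1↦6, 2↦0, 3↦7, 4↦5, 5↦5, 6↦7, 7↦0, 8↦6, 9↦3, 10↦2]  zeros at y ∈ {2, 7}
  x = 9: [0↦5, 1↦7, 2↦0, 3↦6, 4↦3, 5↦2, 6↦3, 7↦6, 8↦0, 9↦7, 10↦5]  zeros at y ∈ {2, 8}
  x = 10: [0↦0, 1↦1, 2↦4, 3↦9, 4↦5, 5↦3, 6↦3, 7↦5, 8↦9, 9↦4, 10↦1]  zeros at y ∈ {0}
Collecting zeros: affine points = {(0, 4), (0, 8), (6, 0), (6, 7), (7, 4), (8, 2), (8, 7), (9, 2), (9, 8), (10, 0)}.
Total count |C(F_11)_aff| = 10.


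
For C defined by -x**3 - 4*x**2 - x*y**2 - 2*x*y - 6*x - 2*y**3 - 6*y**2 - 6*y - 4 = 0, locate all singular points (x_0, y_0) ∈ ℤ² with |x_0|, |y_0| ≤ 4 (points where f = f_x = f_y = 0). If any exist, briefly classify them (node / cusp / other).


Singular points: {(-1, -1)}; classification: node.

Compute partial derivatives:
  f_x = -3*x**2 - 8*x - y**2 - 2*y - 6.
  f_y = -2*x*y - 2*x - 6*y**2 - 12*y - 6.
Scan x_0 ∈ {−4, ..., 4}. For each x_0, f_y(x_0, y) is a polynomial in y; find its integer roots y ∈ {−4, ..., 4}, then test f_x and f at those candidates.
  x = -4: f_y(-4, y) = -6*y**2 - 4*y + 2; vanishes at y ∈ {-1}. (-4, -1): f_x = -21 ≠ 0.
  x = -3: f_y(-3, y) = -6*y**2 - 6*y; vanishes at y ∈ {-1, 0}. (-3, -1): f_x = -8 ≠ 0; (-3, 0): f_x = -9 ≠ 0.
  x = -2: f_y(-2, y) = -6*y**2 - 8*y - 2; vanishes at y ∈ {-1}. (-2, -1): f_x = -1 ≠ 0.
  x = -1: f_y(-1, y) = -6*y**2 - 10*y - 4; vanishes at y ∈ {-1}. (-1, -1): f_x = 0, f = 0 — SINGULAR.
  x = 0: f_y(0, y) = -6*y**2 - 12*y - 6; vanishes at y ∈ {-1}. (0, -1): f_x = -5 ≠ 0.
  x = 1: f_y(1, y) = -6*y**2 - 14*y - 8; vanishes at y ∈ {-1}. (1, -1): f_x = -16 ≠ 0.
  x = 2: f_y(2, y) = -6*y**2 - 16*y - 10; vanishes at y ∈ {-1}. (2, -1): f_x = -33 ≠ 0.
  x = 3: f_y(3, y) = -6*y**2 - 18*y - 12; vanishes at y ∈ {-2, -1}. (3, -2): f_x = -57 ≠ 0; (3, -1): f_x = -56 ≠ 0.
  x = 4: f_y(4, y) = -6*y**2 - 20*y - 14; vanishes at y ∈ {-1}. (4, -1): f_x = -85 ≠ 0.
Only singular point on the grid: (-1, -1).
Classify: substitute x = -1 + u, y = -1 + v and expand: f = -u**3 - u**2 - u*v**2 - 2*v**3 + v**2.
No constant or linear terms (consistent with a singular point). Quadratic part: -u**2 + v**2. Cubic part: -u**3 - u*v**2 - 2*v**3.
The quadratic part v**2 - u**2 = (v − u)(v + u) splits into two distinct linear factors, so there are two distinct tangent lines y − -1 = ±(x − -1) — this is a node (ordinary double point).
Classification: node.


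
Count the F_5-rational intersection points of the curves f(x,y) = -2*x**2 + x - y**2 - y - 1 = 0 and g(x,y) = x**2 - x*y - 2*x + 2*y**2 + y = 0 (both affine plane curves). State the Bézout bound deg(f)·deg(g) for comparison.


Common zeros: {(4, 2)}; count = 1; Bézout bound = 4.

deg(f) = 2, deg(g) = 2, so Bézout bound = 4.
Scan x ∈ F_5. For each x, list the y ∈ F_5 with f(x, y) ≡ 0 and those with g(x, y) ≡ 0 (mod 5); the common zeros in that column are the intersection.
  x = 0: f ≡ 0 at y ∈ ∅; g ≡ 0 at y ∈ {0, 2}; common: ∅.
  x = 1: f ≡ 0 at y ∈ ∅; g ≡ 0 at y ∈ ∅; common: ∅.
  x = 2: f ≡ 0 at y ∈ ∅; g ≡ 0 at y ∈ {0, 3}; common: ∅.
  x = 3: f ≡ 0 at y ∈ ∅; g ≡ 0 at y ∈ {3}; common: ∅.
  x = 4: f ≡ 0 at y ∈ {2}; g ≡ 0 at y ∈ {2}; common: {2}.
Collecting: common zeros = {(4, 2)}, so the count is 1.
Comparison with the Bézout bound: 1 ≤ 4 = deg(f)·deg(g), as expected for curves with no common component (the affine F_5-count falls short of the bound because intersections may lie at infinity, over extension fields, or carry multiplicity).


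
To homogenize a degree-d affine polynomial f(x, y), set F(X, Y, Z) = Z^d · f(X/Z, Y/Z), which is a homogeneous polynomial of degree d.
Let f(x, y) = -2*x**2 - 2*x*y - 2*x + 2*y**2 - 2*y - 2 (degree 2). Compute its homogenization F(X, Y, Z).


F(X, Y, Z) = -2*X**2 - 2*X*Y - 2*X*Z + 2*Y**2 - 2*Y*Z - 2*Z**2

deg(f) = 2.
Substitute x = X/Z, y = Y/Z into f, then multiply by Z^2.
  monomial -2·x^2·y^0 ↦ -2·X^2·Y^0·Z^0.
  monomial -2·x^1·y^1 ↦ -2·X^1·Y^1·Z^0.
  monomial -2·x^1·y^0 ↦ -2·X^1·Y^0·Z^1.
  monomial 2·x^0·y^2 ↦ 2·X^0·Y^2·Z^0.
  monomial -2·x^0·y^1 ↦ -2·X^0·Y^1·Z^1.
  monomial -2·x^0·y^0 ↦ -2·X^0·Y^0·Z^2.
Collecting: F(X, Y, Z) = -2*X**2 - 2*X*Y - 2*X*Z + 2*Y**2 - 2*Y*Z - 2*Z**2.


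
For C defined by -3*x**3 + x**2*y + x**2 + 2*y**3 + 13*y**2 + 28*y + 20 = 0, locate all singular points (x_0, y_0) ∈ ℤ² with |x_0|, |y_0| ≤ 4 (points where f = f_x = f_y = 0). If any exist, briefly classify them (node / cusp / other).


Singular points: {(0, -2)}; classification: node.

Compute partial derivatives:
  f_x = -9*x**2 + 2*x*y + 2*x.
  f_y = x**2 + 6*y**2 + 26*y + 28.
Scan x_0 ∈ {−4, ..., 4}. For each x_0, f_y(x_0, y) is a polynomial in y; find its integer roots y ∈ {−4, ..., 4}, then test f_x and f at those candidates.
  x = -4: f_y(-4, y) = 6*y**2 + 26*y + 44; no integer root y with |y| ≤ 4.
  x = -3: f_y(-3, y) = 6*y**2 + 26*y + 37; no integer root y with |y| ≤ 4.
  x = -2: f_y(-2, y) = 6*y**2 + 26*y + 32; no integer root y with |y| ≤ 4.
  x = -1: f_y(-1, y) = 6*y**2 + 26*y + 29; no integer root y with |y| ≤ 4.
  x = 0: f_y(0, y) = 6*y**2 + 26*y + 28; vanishes at y ∈ {-2}. (0, -2): f_x = 0, f = 0 — SINGULAR.
  x = 1: f_y(1, y) = 6*y**2 + 26*y + 29; no integer root y with |y| ≤ 4.
  x = 2: f_y(2, y) = 6*y**2 + 26*y + 32; no integer root y with |y| ≤ 4.
  x = 3: f_y(3, y) = 6*y**2 + 26*y + 37; no integer root y with |y| ≤ 4.
  x = 4: f_y(4, y) = 6*y**2 + 26*y + 44; no integer root y with |y| ≤ 4.
Only singular point on the grid: (0, -2).
Classify: substitute x = 0 + u, y = -2 + v and expand: f = -3*u**3 + u**2*v - u**2 + 2*v**3 + v**2.
No constant or linear terms (consistent with a singular point). Quadratic part: -u**2 + v**2. Cubic part: -3*u**3 + u**2*v + 2*v**3.
The quadratic part v**2 - u**2 = (v − u)(v + u) splits into two distinct linear factors, so there are two distinct tangent lines y − -2 = ±(x − 0) — this is a node (ordinary double point).
Classification: node.


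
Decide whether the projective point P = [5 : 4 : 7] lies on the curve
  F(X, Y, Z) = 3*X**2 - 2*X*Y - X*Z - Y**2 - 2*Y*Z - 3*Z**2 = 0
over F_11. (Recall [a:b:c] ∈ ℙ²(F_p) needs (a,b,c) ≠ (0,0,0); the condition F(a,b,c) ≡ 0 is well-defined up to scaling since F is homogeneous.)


F(5,4,7) ≡ 1 (mod 11); P is NOT on the curve.

Evaluate F(5, 4, 7) term-by-term (mod 11).
  3*X**2 ↦ 3·25·1·1 = 75
  -2*X*Y ↦ -2·5·4·1 = -40
  -X*Z ↦ -1·5·1·7 = -35
  -Y**2 ↦ -1·1·16·1 = -16
  -2*Y*Z ↦ -2·1·4·7 = -56
  -3*Z**2 ↦ -3·1·1·49 = -147
Sum: F(5, 4, 7) = (75) + (-40) + (-35) + (-16) + (-56) + (-147) = -219.
Reducing mod 11: -219 ≡ 1 (mod 11).
Since F(a, b, c) ≡ 1 ≠ 0 (mod 11), P does NOT lie on the curve.


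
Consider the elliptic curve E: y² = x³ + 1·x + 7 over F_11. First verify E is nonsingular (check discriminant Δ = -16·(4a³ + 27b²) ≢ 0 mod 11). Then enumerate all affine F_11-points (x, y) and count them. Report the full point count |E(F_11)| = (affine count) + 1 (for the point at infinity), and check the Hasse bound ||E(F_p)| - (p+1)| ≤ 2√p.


Affine points = {(1, 3), (1, 8), (3, 2), (3, 9), (4, 3), (4, 8), (5, 4), (5, 7), (6, 3), (6, 8), (7, 4), (7, 7), (10, 4), (10, 7)}; affine count = 14; |E(F_11)| = 15.

Discriminant check: Δ ∝ 4a³ + 27b² = 4·1³ + 27·7² = 4·1 + 27·49 ≡ 7 (mod 11). Nonzero ⇒ E is nonsingular.
For each x ∈ F_11, compute rhs = x³ + 1·x + 7 mod 11, then count y ∈ F_11 with y² ≡ rhs.
  x = 0: rhs = 7, matching y values: none (0 points).
  x = 1: rhs = 9, matching y values: 3, 8 (2 points).
  x = 2: rhs = 6, matching y values: none (0 points).
  x = 3: rhs = 4, matching y values: 2, 9 (2 points).
  x = 4: rhs = 9, matching y values: 3, 8 (2 points).
  x = 5: rhs = 5, matching y values: 4, 7 (2 points).
  x = 6: rhs = 9, matching y values: 3, 8 (2 points).
  x = 7: rhs = 5, matching y values: 4, 7 (2 points).
  x = 8: rhs = 10, matching y values: none (0 points).
  x = 9: rhs = 8, matching y values: none (0 points).
  x = 10: rhs = 5, matching y values: 4, 7 (2 points).
Total affine count: 14.
Full point count |E(F_11)| = 14 + 1 = 15.
Hasse bound: |15 − (11+1)| = |3| = 3 ≤ 2√11 ≈ 6.6332 ✓.


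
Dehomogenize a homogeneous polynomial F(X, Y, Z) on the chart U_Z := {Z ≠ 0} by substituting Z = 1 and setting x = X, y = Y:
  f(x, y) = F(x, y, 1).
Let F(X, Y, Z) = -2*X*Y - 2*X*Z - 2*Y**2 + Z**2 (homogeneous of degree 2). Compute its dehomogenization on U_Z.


f(x, y) = -2*x*y - 2*x - 2*y**2 + 1

On U_Z we set Z = 1. Each monomial c·X^i·Y^j·Z^k in F becomes c·x^i·y^j·1^k = c·x^i·y^j.
Substituting Z = 1: F(X, Y, 1) = -2*x*y - 2*x - 2*y**2 + 1.
Note: deg(f) ≤ deg(F) = 2; strict inequality happens when F is divisible by Z (lost terms).


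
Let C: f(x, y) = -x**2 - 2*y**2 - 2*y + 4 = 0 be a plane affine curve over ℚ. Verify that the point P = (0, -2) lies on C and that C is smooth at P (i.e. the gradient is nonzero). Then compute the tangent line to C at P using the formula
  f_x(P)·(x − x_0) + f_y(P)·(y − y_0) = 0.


Tangent line at P: 6*y + 12 = 0.

Step 1: f(0, -2) = 0, so P lies on C.
Step 2: partial derivatives
  f_x(x, y) = -2*x, f_y(x, y) = -4*y - 2.
  f_x(P) = 0, f_y(P) = 6 (gradient nonzero, so P is smooth).
Step 3: tangent line at P: 0·(x − 0) + 6·(y − -2) = 0.
Expanding: 6*y + 12 = 0.


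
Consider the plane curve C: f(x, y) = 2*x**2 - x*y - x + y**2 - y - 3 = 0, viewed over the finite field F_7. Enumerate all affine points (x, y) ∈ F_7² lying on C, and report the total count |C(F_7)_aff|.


Affine F_7-points: {(2, 4), (2, 6), (4, 1), (4, 4), (5, 0), (5, 6), (6, 0)}; count = 7.

For each of the 49 pairs (x, y) ∈ F_7², evaluate f(x, y) mod 7. Record the zeros.
  x = 0: [0↦4, 1↦4, 2↦6, 3↦3, 4↦2, 5↦3, 6↦6]  zeros at y ∈ ∅
  x = 1: [0↦5, 1↦4, 2↦5, 3↦1, 4↦6, 5↦6, 6↦1]  zeros at y ∈ ∅
  x = 2: [0↦3, 1↦1, 2↦1, 3↦3, 4↦0, 5↦6, 6↦0]  zeros at y ∈ {4, 6}
  x = 3: [0↦5, 1↦2, 2↦1, 3↦2, 4↦5, 5↦3, 6↦3]  zeros at y ∈ ∅
  x = 4: [0↦4, 1↦0, 2↦5, 3↦5, 4↦0, 5↦4, 6↦3]  zeros at y ∈ {1, 4}
  x = 5: [0↦0, 1↦2, 2↦6, 3↦5, 4↦6, 5↦2, 6↦0]  zeros at y ∈ {0, 6}
  x = 6: [0↦0, 1↦1, 2↦4, 3↦2, 4↦2, 5↦4, 6↦1]  zeros at y ∈ {0}
Collecting zeros: affine points = {(2, 4), (2, 6), (4, 1), (4, 4), (5, 0), (5, 6), (6, 0)}.
Total count |C(F_7)_aff| = 7.


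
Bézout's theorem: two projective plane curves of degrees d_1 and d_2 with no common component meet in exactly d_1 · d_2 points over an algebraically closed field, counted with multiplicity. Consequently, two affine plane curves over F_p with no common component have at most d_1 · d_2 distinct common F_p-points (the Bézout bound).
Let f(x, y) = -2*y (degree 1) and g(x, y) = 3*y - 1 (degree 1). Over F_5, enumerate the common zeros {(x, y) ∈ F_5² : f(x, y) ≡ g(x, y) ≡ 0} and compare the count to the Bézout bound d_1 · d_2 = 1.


Common zeros: ∅; count = 0; Bézout bound = 1.

deg(f) = 1, deg(g) = 1, so Bézout bound = 1.
Scan x ∈ F_5. For each x, list the y ∈ F_5 with f(x, y) ≡ 0 and those with g(x, y) ≡ 0 (mod 5); the common zeros in that column are the intersection.
  x = 0: f ≡ 0 at y ∈ {0}; g ≡ 0 at y ∈ {2}; common: ∅.
  x = 1: f ≡ 0 at y ∈ {0}; g ≡ 0 at y ∈ {2}; common: ∅.
  x = 2: f ≡ 0 at y ∈ {0}; g ≡ 0 at y ∈ {2}; common: ∅.
  x = 3: f ≡ 0 at y ∈ {0}; g ≡ 0 at y ∈ {2}; common: ∅.
  x = 4: f ≡ 0 at y ∈ {0}; g ≡ 0 at y ∈ {2}; common: ∅.
Collecting: common zeros = ∅, so the count is 0.
Comparison with the Bézout bound: 0 ≤ 1 = deg(f)·deg(g), as expected for curves with no common component (the affine F_5-count falls short of the bound because intersections may lie at infinity, over extension fields, or carry multiplicity).


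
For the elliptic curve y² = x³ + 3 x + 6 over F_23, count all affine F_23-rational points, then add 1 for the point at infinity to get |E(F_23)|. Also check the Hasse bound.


Affine points = {(0, 11), (0, 12), (4, 6), (4, 17), (5, 10), (5, 13), (7, 5), (7, 18), (8, 6), (8, 17), (9, 7), (9, 16), (10, 1), (10, 22), (11, 6), (11, 17), (14, 3), (14, 20), (17, 5), (17, 18), (18, 2), (18, 21), (20, 4), (20, 19), (22, 5), (22, 18)}; affine count = 26; |E(F_23)| = 27.

Discriminant check: Δ ∝ 4a³ + 27b² = 4·3³ + 27·6² = 4·27 + 27·36 ≡ 22 (mod 23). Nonzero ⇒ E is nonsingular.
For each x ∈ F_23, compute rhs = x³ + 3·x + 6 mod 23, then count y ∈ F_23 with y² ≡ rhs.
  x = 0: rhs = 6, matching y values: 11, 12 (2 points).
  x = 1: rhs = 10, matching y values: none (0 points).
  x = 2: rhs = 20, matching y values: none (0 points).
  x = 3: rhs = 19, matching y values: none (0 points).
  x = 4: rhs = 13, matching y values: 6, 17 (2 points).
  x = 5: rhs = 8, matching y values: 10, 13 (2 points).
  x = 6: rhs = 10, matching y values: none (0 points).
  x = 7: rhs = 2, matching y values: 5, 18 (2 points).
  x = 8: rhs = 13, matching y values: 6, 17 (2 points).
  x = 9: rhs = 3, matching y values: 7, 16 (2 points).
  x = 10: rhs = 1, matching y values: 1, 22 (2 points).
  x = 11: rhs = 13, matching y values: 6, 17 (2 points).
  x = 12: rhs = 22, matching y values: none (0 points).
  x = 13: rhs = 11, matching y values: none (0 points).
  x = 14: rhs = 9, matching y values: 3, 20 (2 points).
  x = 15: rhs = 22, matching y values: none (0 points).
  x = 16: rhs = 10, matching y values: none (0 points).
  x = 17: rhs = 2, matching y values: 5, 18 (2 points).
  x = 18: rhs = 4, matching y values: 2, 21 (2 points).
  x = 19: rhs = 22, matching y values: none (0 points).
  x = 20: rhs = 16, matching y values: 4, 19 (2 points).
  x = 21: rhs = 15, matching y values: none (0 points).
  x = 22: rhs = 2, matching y values: 5, 18 (2 points).
Total affine count: 26.
Full point count |E(F_23)| = 26 + 1 = 27.
Hasse bound: |27 − (23+1)| = |3| = 3 ≤ 2√23 ≈ 9.5917 ✓.


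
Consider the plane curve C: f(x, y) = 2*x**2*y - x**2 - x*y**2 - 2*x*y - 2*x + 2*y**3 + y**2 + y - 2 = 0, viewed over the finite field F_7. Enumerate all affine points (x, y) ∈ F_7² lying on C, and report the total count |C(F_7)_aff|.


Affine F_7-points: {(4, 2), (4, 4), (4, 6), (5, 6)}; count = 4.

For each of the 49 pairs (x, y) ∈ F_7², evaluate f(x, y) mod 7. Record the zeros.
  x = 0: [0↦5, 1↦2, 2↦6, 3↦1, 4↦6, 5↦5, 6↦3]  zeros at y ∈ ∅
  x = 1: [0↦2, 1↦5, 2↦6, 3↦3, 4↦1, 5↦5, 6↦6]  zeros at y ∈ ∅
  x = 2: [0↦4, 1↦3, 2↦5, 3↦1, 4↦3, 5↦2, 6↦3]  zeros at y ∈ ∅
  x = 3: [0↦4, 1↦3, 2↦3, 3↦2, 4↦5, 5↦3, 6↦1]  zeros at y ∈ ∅
  x = 4: [0↦2, 1↦5, 2↦0, 3↦6, 4↦0, 5↦1, 6↦0]  zeros at y ∈ {2, 4, 6}
  x = 5: [0↦5, 1↦2, 2↦3, 3↦6, 4↦2, 5↦3, 6↦0]  zeros at y ∈ {6}
  x = 6: [0↦6, 1↦1, 2↦5, 3↦2, 4↦4, 5↦2, 6↦1]  zeros at y ∈ ∅
Collecting zeros: affine points = {(4, 2), (4, 4), (4, 6), (5, 6)}.
Total count |C(F_7)_aff| = 4.


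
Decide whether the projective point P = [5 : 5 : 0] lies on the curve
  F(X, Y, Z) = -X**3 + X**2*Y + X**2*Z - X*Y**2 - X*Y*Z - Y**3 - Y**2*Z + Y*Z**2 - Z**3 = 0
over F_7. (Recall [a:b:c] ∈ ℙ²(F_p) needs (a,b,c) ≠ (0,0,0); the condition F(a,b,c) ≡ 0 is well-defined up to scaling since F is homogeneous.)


F(5,5,0) ≡ 2 (mod 7); P is NOT on the curve.

Evaluate F(5, 5, 0) term-by-term (mod 7).
  -X**3 ↦ -1·125·1·1 = -125
  X**2*Y ↦ 1·25·5·1 = 125
  X**2*Z ↦ 1·25·1·0 = 0
  -X*Y**2 ↦ -1·5·25·1 = -125
  -X*Y*Z ↦ -1·5·5·0 = 0
  -Y**3 ↦ -1·1·125·1 = -125
  -Y**2*Z ↦ -1·1·25·0 = 0
  Y*Z**2 ↦ 1·1·5·0 = 0
  -Z**3 ↦ -1·1·1·0 = 0
Sum: F(5, 5, 0) = (-125) + (125) + (0) + (-125) + (0) + (-125) + (0) + (0) + (0) = -250.
Reducing mod 7: -250 ≡ 2 (mod 7).
Since F(a, b, c) ≡ 2 ≠ 0 (mod 7), P does NOT lie on the curve.


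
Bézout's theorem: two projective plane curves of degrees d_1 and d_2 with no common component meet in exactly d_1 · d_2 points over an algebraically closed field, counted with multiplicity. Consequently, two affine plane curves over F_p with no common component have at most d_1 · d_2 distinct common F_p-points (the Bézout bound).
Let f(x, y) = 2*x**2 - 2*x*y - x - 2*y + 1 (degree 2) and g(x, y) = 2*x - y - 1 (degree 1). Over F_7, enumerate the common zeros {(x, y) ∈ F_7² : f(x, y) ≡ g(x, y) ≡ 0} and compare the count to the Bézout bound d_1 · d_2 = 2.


Common zeros: ∅; count = 0; Bézout bound = 2.

deg(f) = 2, deg(g) = 1, so Bézout bound = 2.
Scan x ∈ F_7. For each x, list the y ∈ F_7 with f(x, y) ≡ 0 and those with g(x, y) ≡ 0 (mod 7); the common zeros in that column are the intersection.
  x = 0: f ≡ 0 at y ∈ {4}; g ≡ 0 at y ∈ {6}; common: ∅.
  x = 1: f ≡ 0 at y ∈ {4}; g ≡ 0 at y ∈ {1}; common: ∅.
  x = 2: f ≡ 0 at y ∈ {0}; g ≡ 0 at y ∈ {3}; common: ∅.
  x = 3: f ≡ 0 at y ∈ {2}; g ≡ 0 at y ∈ {5}; common: ∅.
  x = 4: f ≡ 0 at y ∈ {5}; g ≡ 0 at y ∈ {0}; common: ∅.
  x = 5: f ≡ 0 at y ∈ {5}; g ≡ 0 at y ∈ {2}; common: ∅.
  x = 6: f ≡ 0 at y ∈ ∅; g ≡ 0 at y ∈ {4}; common: ∅.
Collecting: common zeros = ∅, so the count is 0.
Comparison with the Bézout bound: 0 ≤ 2 = deg(f)·deg(g), as expected for curves with no common component (the affine F_7-count falls short of the bound because intersections may lie at infinity, over extension fields, or carry multiplicity).


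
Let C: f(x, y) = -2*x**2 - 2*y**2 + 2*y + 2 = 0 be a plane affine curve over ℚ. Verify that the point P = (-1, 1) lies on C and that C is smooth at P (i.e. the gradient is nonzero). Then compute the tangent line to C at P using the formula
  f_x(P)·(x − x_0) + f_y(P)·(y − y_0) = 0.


Tangent line at P: 4*x - 2*y + 6 = 0.

Step 1: f(-1, 1) = 0, so P lies on C.
Step 2: partial derivatives
  f_x(x, y) = -4*x, f_y(x, y) = 2 - 4*y.
  f_x(P) = 4, f_y(P) = -2 (gradient nonzero, so P is smooth).
Step 3: tangent line at P: 4·(x − -1) + -2·(y − 1) = 0.
Expanding: 4*x - 2*y + 6 = 0.


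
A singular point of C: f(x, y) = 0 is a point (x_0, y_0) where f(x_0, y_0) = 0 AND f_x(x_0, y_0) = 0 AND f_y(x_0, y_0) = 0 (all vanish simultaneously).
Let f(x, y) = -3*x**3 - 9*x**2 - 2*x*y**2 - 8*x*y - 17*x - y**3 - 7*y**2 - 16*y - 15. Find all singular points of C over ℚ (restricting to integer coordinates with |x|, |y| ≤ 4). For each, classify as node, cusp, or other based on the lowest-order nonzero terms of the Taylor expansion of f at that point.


Singular points: {(-1, -2)}; classification: cusp.

Compute partial derivatives:
  f_x = -9*x**2 - 18*x - 2*y**2 - 8*y - 17.
  f_y = -4*x*y - 8*x - 3*y**2 - 14*y - 16.
Scan x_0 ∈ {−4, ..., 4}. For each x_0, f_y(x_0, y) is a polynomial in y; find its integer roots y ∈ {−4, ..., 4}, then test f_x and f at those candidates.
  x = -4: f_y(-4, y) = -3*y**2 + 2*y + 16; vanishes at y ∈ {-2}. (-4, -2): f_x = -81 ≠ 0.
  x = -3: f_y(-3, y) = -3*y**2 - 2*y + 8; vanishes at y ∈ {-2}. (-3, -2): f_x = -36 ≠ 0.
  x = -2: f_y(-2, y) = -3*y**2 - 6*y; vanishes at y ∈ {-2, 0}. (-2, -2): f_x = -9 ≠ 0; (-2, 0): f_x = -17 ≠ 0.
  x = -1: f_y(-1, y) = -3*y**2 - 10*y - 8; vanishes at y ∈ {-2}. (-1, -2): f_x = 0, f = 0 — SINGULAR.
  x = 0: f_y(0, y) = -3*y**2 - 14*y - 16; vanishes at y ∈ {-2}. (0, -2): f_x = -9 ≠ 0.
  x = 1: f_y(1, y) = -3*y**2 - 18*y - 24; vanishes at y ∈ {-4, -2}. (1, -4): f_x = -44 ≠ 0; (1, -2): f_x = -36 ≠ 0.
  x = 2: f_y(2, y) = -3*y**2 - 22*y - 32; vanishes at y ∈ {-2}. (2, -2): f_x = -81 ≠ 0.
  x = 3: f_y(3, y) = -3*y**2 - 26*y - 40; vanishes at y ∈ {-2}. (3, -2): f_x = -144 ≠ 0.
  x = 4: f_y(4, y) = -3*y**2 - 30*y - 48; vanishes at y ∈ {-2}. (4, -2): f_x = -225 ≠ 0.
Only singular point on the grid: (-1, -2).
Classify: substitute x = -1 + u, y = -2 + v and expand: f = -3*u**3 - 2*u*v**2 - v**3 + v**2.
No constant or linear terms (consistent with a singular point). Quadratic part: v**2. Cubic part: -3*u**3 - 2*u*v**2 - v**3.
The quadratic part v**2 is a perfect square, so there is a single (double) tangent line v = 0, i.e. y = -2. Restricting the cubic part to that line (v = 0) leaves -3*u**3 ≠ 0, so f is not divisible by v and the branch is v² ≈ 3*u**3 to lowest order — this is a cusp.
Classification: cusp.


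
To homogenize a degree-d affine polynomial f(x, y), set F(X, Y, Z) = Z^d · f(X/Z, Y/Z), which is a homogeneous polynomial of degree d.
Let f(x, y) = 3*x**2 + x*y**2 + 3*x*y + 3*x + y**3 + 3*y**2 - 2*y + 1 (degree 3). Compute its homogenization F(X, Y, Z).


F(X, Y, Z) = 3*X**2*Z + X*Y**2 + 3*X*Y*Z + 3*X*Z**2 + Y**3 + 3*Y**2*Z - 2*Y*Z**2 + Z**3

deg(f) = 3.
Substitute x = X/Z, y = Y/Z into f, then multiply by Z^3.
  monomial 3·x^2·y^0 ↦ 3·X^2·Y^0·Z^1.
  monomial 1·x^1·y^2 ↦ 1·X^1·Y^2·Z^0.
  monomial 3·x^1·y^1 ↦ 3·X^1·Y^1·Z^1.
  monomial 3·x^1·y^0 ↦ 3·X^1·Y^0·Z^2.
  monomial 1·x^0·y^3 ↦ 1·X^0·Y^3·Z^0.
  monomial 3·x^0·y^2 ↦ 3·X^0·Y^2·Z^1.
  monomial -2·x^0·y^1 ↦ -2·X^0·Y^1·Z^2.
  monomial 1·x^0·y^0 ↦ 1·X^0·Y^0·Z^3.
Collecting: F(X, Y, Z) = 3*X**2*Z + X*Y**2 + 3*X*Y*Z + 3*X*Z**2 + Y**3 + 3*Y**2*Z - 2*Y*Z**2 + Z**3.


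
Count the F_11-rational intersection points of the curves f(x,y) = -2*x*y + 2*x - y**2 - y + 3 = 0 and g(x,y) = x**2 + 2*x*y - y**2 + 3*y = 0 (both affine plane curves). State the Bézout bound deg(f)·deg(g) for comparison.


Common zeros: {(10, 4), (10, 8)}; count = 2; Bézout bound = 4.

deg(f) = 2, deg(g) = 2, so Bézout bound = 4.
Scan x ∈ F_11. For each x, list the y ∈ F_11 with f(x, y) ≡ 0 and those with g(x, y) ≡ 0 (mod 11); the common zeros in that column are the intersection.
  x = 0: f ≡ 0 at y ∈ ∅; g ≡ 0 at y ∈ {0, 3}; common: ∅.
  x = 1: f ≡ 0 at y ∈ ∅; g ≡ 0 at y ∈ ∅; common: ∅.
  x = 2: f ≡ 0 at y ∈ {7, 10}; g ≡ 0 at y ∈ ∅; common: ∅.
  x = 3: f ≡ 0 at y ∈ ∅; g ≡ 0 at y ∈ ∅; common: ∅.
  x = 4: f ≡ 0 at y ∈ {0, 2}; g ≡ 0 at y ∈ {4, 7}; common: ∅.
  x = 5: f ≡ 0 at y ∈ ∅; g ≡ 0 at y ∈ {3, 10}; common: ∅.
  x = 6: f ≡ 0 at y ∈ {3, 6}; g ≡ 0 at y ∈ ∅; common: ∅.
  x = 7: f ≡ 0 at y ∈ ∅; g ≡ 0 at y ∈ {8, 9}; common: ∅.
  x = 8: f ≡ 0 at y ∈ ∅; g ≡ 0 at y ∈ {9, 10}; common: ∅.
  x = 9: f ≡ 0 at y ∈ {5, 9}; g ≡ 0 at y ∈ ∅; common: ∅.
  x = 10: f ≡ 0 at y ∈ {4, 8}; g ≡ 0 at y ∈ {4, 8}; common: {4, 8}.
Collecting: common zeros = {(10, 4), (10, 8)}, so the count is 2.
Comparison with the Bézout bound: 2 ≤ 4 = deg(f)·deg(g), as expected for curves with no common component (the affine F_11-count falls short of the bound because intersections may lie at infinity, over extension fields, or carry multiplicity).


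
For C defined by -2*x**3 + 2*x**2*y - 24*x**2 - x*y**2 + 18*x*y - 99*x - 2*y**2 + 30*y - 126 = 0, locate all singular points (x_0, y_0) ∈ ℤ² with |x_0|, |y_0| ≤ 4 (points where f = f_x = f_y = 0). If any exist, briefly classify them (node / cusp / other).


Singular points: {(-3, 3)}; classification: cusp.

Compute partial derivatives:
  f_x = -6*x**2 + 4*x*y - 48*x - y**2 + 18*y - 99.
  f_y = 2*x**2 - 2*x*y + 18*x - 4*y + 30.
Scan x_0 ∈ {−4, ..., 4}. For each x_0, f_y(x_0, y) is a polynomial in y; find its integer roots y ∈ {−4, ..., 4}, then test f_x and f at those candidates.
  x = -4: f_y(-4, y) = 4*y - 10; no integer root y with |y| ≤ 4.
  x = -3: f_y(-3, y) = 2*y - 6; vanishes at y ∈ {3}. (-3, 3): f_x = 0, f = 0 — SINGULAR.
  x = -2: f_y(-2, y) = 2; no integer root y with |y| ≤ 4.
  x = -1: f_y(-1, y) = 14 - 2*y; no integer root y with |y| ≤ 4.
  x = 0: f_y(0, y) = 30 - 4*y; no integer root y with |y| ≤ 4.
  x = 1: f_y(1, y) = 50 - 6*y; no integer root y with |y| ≤ 4.
  x = 2: f_y(2, y) = 74 - 8*y; no integer root y with |y| ≤ 4.
  x = 3: f_y(3, y) = 102 - 10*y; no integer root y with |y| ≤ 4.
  x = 4: f_y(4, y) = 134 - 12*y; no integer root y with |y| ≤ 4.
Only singular point on the grid: (-3, 3).
Classify: substitute x = -3 + u, y = 3 + v and expand: f = -2*u**3 + 2*u**2*v - u*v**2 + v**2.
No constant or linear terms (consistent with a singular point). Quadratic part: v**2. Cubic part: -2*u**3 + 2*u**2*v - u*v**2.
The quadratic part v**2 is a perfect square, so there is a single (double) tangent line v = 0, i.e. y = 3. Restricting the cubic part to that line (v = 0) leaves -2*u**3 ≠ 0, so f is not divisible by v and the branch is v² ≈ 2*u**3 to lowest order — this is a cusp.
Classification: cusp.


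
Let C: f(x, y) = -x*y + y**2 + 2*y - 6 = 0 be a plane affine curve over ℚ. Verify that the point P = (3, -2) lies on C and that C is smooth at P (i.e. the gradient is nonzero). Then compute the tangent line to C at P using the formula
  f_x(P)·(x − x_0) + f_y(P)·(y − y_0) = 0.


Tangent line at P: 2*x - 5*y - 16 = 0.

Step 1: f(3, -2) = 0, so P lies on C.
Step 2: partial derivatives
  f_x(x, y) = -y, f_y(x, y) = -x + 2*y + 2.
  f_x(P) = 2, f_y(P) = -5 (gradient nonzero, so P is smooth).
Step 3: tangent line at P: 2·(x − 3) + -5·(y − -2) = 0.
Expanding: 2*x - 5*y - 16 = 0.


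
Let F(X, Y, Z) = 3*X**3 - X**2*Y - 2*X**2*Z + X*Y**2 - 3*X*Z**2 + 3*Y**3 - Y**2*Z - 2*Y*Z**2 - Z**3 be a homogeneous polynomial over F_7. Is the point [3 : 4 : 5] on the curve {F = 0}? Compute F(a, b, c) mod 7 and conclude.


F(3,4,5) ≡ 6 (mod 7); P is NOT on the curve.

Evaluate F(3, 4, 5) term-by-term (mod 7).
  3*X**3 ↦ 3·27·1·1 = 81
  -X**2*Y ↦ -1·9·4·1 = -36
  -2*X**2*Z ↦ -2·9·1·5 = -90
  X*Y**2 ↦ 1·3·16·1 = 48
  -3*X*Z**2 ↦ -3·3·1·25 = -225
  3*Y**3 ↦ 3·1·64·1 = 192
  -Y**2*Z ↦ -1·1·16·5 = -80
  -2*Y*Z**2 ↦ -2·1·4·25 = -200
  -Z**3 ↦ -1·1·1·125 = -125
Sum: F(3, 4, 5) = (81) + (-36) + (-90) + (48) + (-225) + (192) + (-80) + (-200) + (-125) = -435.
Reducing mod 7: -435 ≡ 6 (mod 7).
Since F(a, b, c) ≡ 6 ≠ 0 (mod 7), P does NOT lie on the curve.


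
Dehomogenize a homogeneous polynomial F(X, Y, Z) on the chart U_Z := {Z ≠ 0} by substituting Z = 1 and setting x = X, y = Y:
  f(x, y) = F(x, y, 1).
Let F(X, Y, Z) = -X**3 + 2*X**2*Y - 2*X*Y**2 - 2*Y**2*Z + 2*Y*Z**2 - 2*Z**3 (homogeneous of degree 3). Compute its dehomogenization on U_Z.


f(x, y) = -x**3 + 2*x**2*y - 2*x*y**2 - 2*y**2 + 2*y - 2

On U_Z we set Z = 1. Each monomial c·X^i·Y^j·Z^k in F becomes c·x^i·y^j·1^k = c·x^i·y^j.
Substituting Z = 1: F(X, Y, 1) = -x**3 + 2*x**2*y - 2*x*y**2 - 2*y**2 + 2*y - 2.
Note: deg(f) ≤ deg(F) = 3; strict inequality happens when F is divisible by Z (lost terms).


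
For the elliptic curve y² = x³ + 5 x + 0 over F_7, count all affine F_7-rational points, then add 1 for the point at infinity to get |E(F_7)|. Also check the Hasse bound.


Affine points = {(0, 0), (2, 2), (2, 5), (3, 0), (4, 0), (6, 1), (6, 6)}; affine count = 7; |E(F_7)| = 8.

Discriminant check: Δ ∝ 4a³ + 27b² = 4·5³ + 27·0² = 4·125 + 27·0 ≡ 3 (mod 7). Nonzero ⇒ E is nonsingular.
For each x ∈ F_7, compute rhs = x³ + 5·x + 0 mod 7, then count y ∈ F_7 with y² ≡ rhs.
  x = 0: rhs = 0, matching y values: 0 (1 points).
  x = 1: rhs = 6, matching y values: none (0 points).
  x = 2: rhs = 4, matching y values: 2, 5 (2 points).
  x = 3: rhs = 0, matching y values: 0 (1 points).
  x = 4: rhs = 0, matching y values: 0 (1 points).
  x = 5: rhs = 3, matching y values: none (0 points).
  x = 6: rhs = 1, matching y values: 1, 6 (2 points).
Total affine count: 7.
Full point count |E(F_7)| = 7 + 1 = 8.
Hasse bound: |8 − (7+1)| = |0| = 0 ≤ 2√7 ≈ 5.2915 ✓.


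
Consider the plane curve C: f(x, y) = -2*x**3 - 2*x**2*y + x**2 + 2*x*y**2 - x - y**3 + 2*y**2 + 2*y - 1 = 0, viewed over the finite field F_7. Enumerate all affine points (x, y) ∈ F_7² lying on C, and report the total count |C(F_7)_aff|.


Affine F_7-points: {(0, 6), (1, 1), (1, 5), (2, 4), (3, 0), (3, 4), (5, 0), (5, 2), (5, 3)}; count = 9.

For each of the 49 pairs (x, y) ∈ F_7², evaluate f(x, y) mod 7. Record the zeros.
  x = 0: [0↦6, 1↦2, 2↦3, 3↦3, 4↦3, 5↦4, 6↦0]  zeros at y ∈ {6}
  x = 1: [0↦4, 1↦0, 2↦5, 3↦6, 4↦4, 5↦0, 6↦2]  zeros at y ∈ {1, 5}
  x = 2: [0↦6, 1↦5, 2↦3, 3↦1, 4↦0, 5↦1, 6↦5]  zeros at y ∈ {4}
  x = 3: [0↦0, 1↦5, 2↦6, 3↦4, 4↦0, 5↦2, 6↦4]  zeros at y ∈ {0, 4}
  x = 4: [0↦2, 1↦2, 2↦2, 3↦3, 4↦6, 5↦5, 6↦1]  zeros at y ∈ ∅
  x = 5: [0↦0, 1↦5, 2↦0, 3↦0, 4↦6, 5↦5, 6↦5]  zeros at y ∈ {0, 2, 3}
  x = 6: [0↦3, 1↦2, 2↦2, 3↦4, 4↦2, 5↦4, 6↦4]  zeros at y ∈ ∅
Collecting zeros: affine points = {(0, 6), (1, 1), (1, 5), (2, 4), (3, 0), (3, 4), (5, 0), (5, 2), (5, 3)}.
Total count |C(F_7)_aff| = 9.


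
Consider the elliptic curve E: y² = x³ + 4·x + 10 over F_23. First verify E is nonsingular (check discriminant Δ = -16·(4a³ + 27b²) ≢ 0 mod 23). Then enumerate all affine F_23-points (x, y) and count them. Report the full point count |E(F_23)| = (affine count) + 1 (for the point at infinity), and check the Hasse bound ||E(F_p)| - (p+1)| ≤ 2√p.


Affine points = {(2, 7), (2, 16), (3, 7), (3, 16), (7, 6), (7, 17), (8, 5), (8, 18), (9, 4), (9, 19), (14, 2), (14, 21), (15, 8), (15, 15), (17, 0), (18, 7), (18, 16)}; affine count = 17; |E(F_23)| = 18.

Discriminant check: Δ ∝ 4a³ + 27b² = 4·4³ + 27·10² = 4·64 + 27·100 ≡ 12 (mod 23). Nonzero ⇒ E is nonsingular.
For each x ∈ F_23, compute rhs = x³ + 4·x + 10 mod 23, then count y ∈ F_23 with y² ≡ rhs.
  x = 0: rhs = 10, matching y values: none (0 points).
  x = 1: rhs = 15, matching y values: none (0 points).
  x = 2: rhs = 3, matching y values: 7, 16 (2 points).
  x = 3: rhs = 3, matching y values: 7, 16 (2 points).
  x = 4: rhs = 21, matching y values: none (0 points).
  x = 5: rhs = 17, matching y values: none (0 points).
  x = 6: rhs = 20, matching y values: none (0 points).
  x = 7: rhs = 13, matching y values: 6, 17 (2 points).
  x = 8: rhs = 2, matching y values: 5, 18 (2 points).
  x = 9: rhs = 16, matching y values: 4, 19 (2 points).
  x = 10: rhs = 15, matching y values: none (0 points).
  x = 11: rhs = 5, matching y values: none (0 points).
  x = 12: rhs = 15, matching y values: none (0 points).
  x = 13: rhs = 5, matching y values: none (0 points).
  x = 14: rhs = 4, matching y values: 2, 21 (2 points).
  x = 15: rhs = 18, matching y values: 8, 15 (2 points).
  x = 16: rhs = 7, matching y values: none (0 points).
  x = 17: rhs = 0, matching y values: 0 (1 points).
  x = 18: rhs = 3, matching y values: 7, 16 (2 points).
  x = 19: rhs = 22, matching y values: none (0 points).
  x = 20: rhs = 17, matching y values: none (0 points).
  x = 21: rhs = 17, matching y values: none (0 points).
  x = 22: rhs = 5, matching y values: none (0 points).
Total affine count: 17.
Full point count |E(F_23)| = 17 + 1 = 18.
Hasse bound: |18 − (23+1)| = |-6| = 6 ≤ 2√23 ≈ 9.5917 ✓.


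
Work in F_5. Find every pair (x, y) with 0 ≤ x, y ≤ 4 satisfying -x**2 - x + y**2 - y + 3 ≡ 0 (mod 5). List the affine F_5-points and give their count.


Affine F_5-points: {(0, 2), (0, 4), (4, 2), (4, 4)}; count = 4.

For each of the 25 pairs (x, y) ∈ F_5², evaluate f(x, y) mod 5. Record the zeros.
  x = 0: [0↦3, 1↦3, 2↦0, 3↦4, 4↦0]  zeros at y ∈ {2, 4}
  x = 1: [0↦1, 1↦1, 2↦3, 3↦2, 4↦3]  zeros at y ∈ ∅
  x = 2: [0↦2, 1↦2, 2↦4, 3↦3, 4↦4]  zeros at y ∈ ∅
  x = 3: [0↦1, 1↦1, 2↦3, 3↦2, 4↦3]  zeros at y ∈ ∅
  x = 4: [0↦3, 1↦3, 2↦0, 3↦4, 4↦0]  zeros at y ∈ {2, 4}
Collecting zeros: affine points = {(0, 2), (0, 4), (4, 2), (4, 4)}.
Total count |C(F_5)_aff| = 4.


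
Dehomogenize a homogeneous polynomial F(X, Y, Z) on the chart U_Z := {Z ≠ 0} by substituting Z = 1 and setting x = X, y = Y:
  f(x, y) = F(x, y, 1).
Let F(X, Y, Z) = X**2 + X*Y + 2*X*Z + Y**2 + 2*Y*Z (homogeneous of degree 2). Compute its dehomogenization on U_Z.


f(x, y) = x**2 + x*y + 2*x + y**2 + 2*y

On U_Z we set Z = 1. Each monomial c·X^i·Y^j·Z^k in F becomes c·x^i·y^j·1^k = c·x^i·y^j.
Substituting Z = 1: F(X, Y, 1) = x**2 + x*y + 2*x + y**2 + 2*y.
Note: deg(f) ≤ deg(F) = 2; strict inequality happens when F is divisible by Z (lost terms).


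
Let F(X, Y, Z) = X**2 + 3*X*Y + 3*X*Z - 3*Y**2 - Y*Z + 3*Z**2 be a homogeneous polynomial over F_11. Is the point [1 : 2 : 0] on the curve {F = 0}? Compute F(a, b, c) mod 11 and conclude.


F(1,2,0) ≡ 6 (mod 11); P is NOT on the curve.

Evaluate F(1, 2, 0) term-by-term (mod 11).
  X**2 ↦ 1·1·1·1 = 1
  3*X*Y ↦ 3·1·2·1 = 6
  3*X*Z ↦ 3·1·1·0 = 0
  -3*Y**2 ↦ -3·1·4·1 = -12
  -Y*Z ↦ -1·1·2·0 = 0
  3*Z**2 ↦ 3·1·1·0 = 0
Sum: F(1, 2, 0) = (1) + (6) + (0) + (-12) + (0) + (0) = -5.
Reducing mod 11: -5 ≡ 6 (mod 11).
Since F(a, b, c) ≡ 6 ≠ 0 (mod 11), P does NOT lie on the curve.


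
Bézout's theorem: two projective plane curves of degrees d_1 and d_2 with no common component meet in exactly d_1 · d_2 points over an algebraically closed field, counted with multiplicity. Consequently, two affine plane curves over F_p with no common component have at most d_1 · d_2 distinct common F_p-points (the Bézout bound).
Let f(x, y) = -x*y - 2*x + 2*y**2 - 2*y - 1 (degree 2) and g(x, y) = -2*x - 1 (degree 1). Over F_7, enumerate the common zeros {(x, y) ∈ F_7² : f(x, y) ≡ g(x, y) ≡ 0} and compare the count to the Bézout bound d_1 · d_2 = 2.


Common zeros: {(3, 0), (3, 6)}; count = 2; Bézout bound = 2.

deg(f) = 2, deg(g) = 1, so Bézout bound = 2.
Scan x ∈ F_7. For each x, list the y ∈ F_7 with f(x, y) ≡ 0 and those with g(x, y) ≡ 0 (mod 7); the common zeros in that column are the intersection.
  x = 0: f ≡ 0 at y ∈ ∅; g ≡ 0 at y ∈ ∅; common: ∅.
  x = 1: f ≡ 0 at y ∈ ∅; g ≡ 0 at y ∈ ∅; common: ∅.
  x = 2: f ≡ 0 at y ∈ {1}; g ≡ 0 at y ∈ ∅; common: ∅.
  x = 3: f ≡ 0 at y ∈ {0, 6}; g ≡ 0 at y ∈ {0, 1, 2, 3, 4, 5, 6}; common: {0, 6}.
  x = 4: f ≡ 0 at y ∈ ∅; g ≡ 0 at y ∈ ∅; common: ∅.
  x = 5: f ≡ 0 at y ∈ {3, 4}; g ≡ 0 at y ∈ ∅; common: ∅.
  x = 6: f ≡ 0 at y ∈ {2}; g ≡ 0 at y ∈ ∅; common: ∅.
Collecting: common zeros = {(3, 0), (3, 6)}, so the count is 2.
Comparison with the Bézout bound: 2 ≤ 2 = deg(f)·deg(g), as expected for curves with no common component (the bound is attained).


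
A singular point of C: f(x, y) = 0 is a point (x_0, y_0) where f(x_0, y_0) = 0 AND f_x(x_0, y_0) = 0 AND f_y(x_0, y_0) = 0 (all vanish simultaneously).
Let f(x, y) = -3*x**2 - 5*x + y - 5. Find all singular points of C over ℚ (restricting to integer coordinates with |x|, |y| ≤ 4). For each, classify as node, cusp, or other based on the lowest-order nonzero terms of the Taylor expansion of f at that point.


No singular points in the scanned grid; C is smooth there.

Compute partial derivatives:
  f_x = -6*x - 5.
  f_y = 1.
f_y = 1 is a nonzero constant, so f_y never vanishes: no point (x, y) can satisfy f = f_x = f_y = 0. In particular no (x, y) ∈ {−4, ..., 4}² is singular; the curve is smooth.


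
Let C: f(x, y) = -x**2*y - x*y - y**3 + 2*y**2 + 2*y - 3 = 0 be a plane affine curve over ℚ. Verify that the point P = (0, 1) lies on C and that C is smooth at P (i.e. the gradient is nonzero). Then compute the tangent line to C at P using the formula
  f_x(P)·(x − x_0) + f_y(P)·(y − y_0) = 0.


Tangent line at P: -x + 3*y - 3 = 0.

Step 1: f(0, 1) = 0, so P lies on C.
Step 2: partial derivatives
  f_x(x, y) = -2*x*y - y, f_y(x, y) = -x**2 - x - 3*y**2 + 4*y + 2.
  f_x(P) = -1, f_y(P) = 3 (gradient nonzero, so P is smooth).
Step 3: tangent line at P: -1·(x − 0) + 3·(y − 1) = 0.
Expanding: -x + 3*y - 3 = 0.


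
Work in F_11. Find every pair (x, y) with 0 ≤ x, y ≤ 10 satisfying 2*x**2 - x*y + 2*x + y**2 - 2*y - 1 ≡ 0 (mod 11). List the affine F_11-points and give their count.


Affine F_11-points: {(2, 0), (2, 4), (4, 8), (4, 9), (5, 9), (7, 10), (8, 0), (8, 10), (10, 4), (10, 8)}; count = 10.

For each of the 121 pairs (x, y) ∈ F_11², evaluate f(x, y) mod 11. Record the zeros.
  x = 0: [0↦10, 1↦9, 2↦10, 3↦2, 4↦7, 5↦3, 6↦1, 7↦1, 8↦3, 9↦7, 10↦2]  zeros at y ∈ ∅
  x = 1: [0↦3, 1↦1, 2↦1, 3↦3, 4↦7, 5↦2, 6↦10, 7↦9, 8↦10, 9↦2, 10↦7]  zeros at y ∈ ∅
  x = 2: [0↦0, 1↦8, 2↦7, 3↦8, 4↦0, 5↦5, 6↦1, 7↦10, 8↦10, 9↦1, 10↦5]  zeros at y ∈ {0, 4}
  x = 3: [0↦1, 1↦8, 2↦6, 3↦6, 4↦8, 5↦1, 6↦7, 7↦4, 8↦3, 9↦4, 10↦7]  zeros at y ∈ ∅
  x = 4: [0↦6, 1↦1, 2↦9, 3↦8, 4↦9, 5↦1, 6↦6, 7↦2, 8↦0, 9↦0, 10↦2]  zeros at y ∈ {8, 9}
  x = 5: [0↦4, 1↦9, 2↦5, 3↦3, 4↦3, 5↦5, 6↦9, 7↦4, 8↦1, 9↦0, 10↦1]  zeros at y ∈ {9}
  x = 6: [0↦6, 1↦10, 2↦5, 3↦2, 4↦1, 5↦2, 6↦5, 7↦10, 8↦6, 9↦4, 10↦4]  zeros at y ∈ ∅
  x = 7: [0↦1, 1↦4, 2↦9, 3↦5, 4↦3, 5↦3, 6↦5, 7↦9, 8↦4, 9↦1, 10↦0]  zeros at y ∈ {10}
  x = 8: [0↦0, 1↦2, 2↦6, 3↦1, 4↦9, 5↦8, 6↦9, 7↦1, 8↦6, 9↦2, 10↦0]  zeros at y ∈ {0, 10}
  x = 9: [0↦3, 1↦4, 2↦7, 3↦1, 4↦8, 5↦6, 6↦6, 7↦8, 8↦1, 9↦7, 10↦4]  zeros at y ∈ ∅
  x = 10: [0↦10, 1↦10, 2↦1, 3↦5, 4↦0, 5↦8, 6↦7, 7↦8, 8↦0, 9↦5, 10↦1]  zeros at y ∈ {4, 8}
Collecting zeros: affine points = {(2, 0), (2, 4), (4, 8), (4, 9), (5, 9), (7, 10), (8, 0), (8, 10), (10, 4), (10, 8)}.
Total count |C(F_11)_aff| = 10.


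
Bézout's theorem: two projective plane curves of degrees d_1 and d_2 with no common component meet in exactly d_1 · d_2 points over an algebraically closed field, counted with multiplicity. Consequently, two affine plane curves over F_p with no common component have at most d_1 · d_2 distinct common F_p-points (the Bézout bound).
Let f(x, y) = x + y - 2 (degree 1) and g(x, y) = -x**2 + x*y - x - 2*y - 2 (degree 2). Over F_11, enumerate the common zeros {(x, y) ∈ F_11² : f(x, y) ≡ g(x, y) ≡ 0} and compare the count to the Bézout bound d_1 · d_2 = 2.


Common zeros: {(8, 5), (10, 3)}; count = 2; Bézout bound = 2.

deg(f) = 1, deg(g) = 2, so Bézout bound = 2.
Scan x ∈ F_11. For each x, list the y ∈ F_11 with f(x, y) ≡ 0 and those with g(x, y) ≡ 0 (mod 11); the common zeros in that column are the intersection.
  x = 0: f ≡ 0 at y ∈ {2}; g ≡ 0 at y ∈ {10}; common: ∅.
  x = 1: f ≡ 0 at y ∈ {1}; g ≡ 0 at y ∈ {7}; common: ∅.
  x = 2: f ≡ 0 at y ∈ {0}; g ≡ 0 at y ∈ ∅; common: ∅.
  x = 3: f ≡ 0 at y ∈ {10}; g ≡ 0 at y ∈ {3}; common: ∅.
  x = 4: f ≡ 0 at y ∈ {9}; g ≡ 0 at y ∈ {0}; common: ∅.
  x = 5: f ≡ 0 at y ∈ {8}; g ≡ 0 at y ∈ {7}; common: ∅.
  x = 6: f ≡ 0 at y ∈ {7}; g ≡ 0 at y ∈ {0}; common: ∅.
  x = 7: f ≡ 0 at y ∈ {6}; g ≡ 0 at y ∈ {5}; common: ∅.
  x = 8: f ≡ 0 at y ∈ {5}; g ≡ 0 at y ∈ {5}; common: {5}.
  x = 9: f ≡ 0 at y ∈ {4}; g ≡ 0 at y ∈ {10}; common: ∅.
  x = 10: f ≡ 0 at y ∈ {3}; g ≡ 0 at y ∈ {3}; common: {3}.
Collecting: common zeros = {(8, 5), (10, 3)}, so the count is 2.
Comparison with the Bézout bound: 2 ≤ 2 = deg(f)·deg(g), as expected for curves with no common component (the bound is attained).
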